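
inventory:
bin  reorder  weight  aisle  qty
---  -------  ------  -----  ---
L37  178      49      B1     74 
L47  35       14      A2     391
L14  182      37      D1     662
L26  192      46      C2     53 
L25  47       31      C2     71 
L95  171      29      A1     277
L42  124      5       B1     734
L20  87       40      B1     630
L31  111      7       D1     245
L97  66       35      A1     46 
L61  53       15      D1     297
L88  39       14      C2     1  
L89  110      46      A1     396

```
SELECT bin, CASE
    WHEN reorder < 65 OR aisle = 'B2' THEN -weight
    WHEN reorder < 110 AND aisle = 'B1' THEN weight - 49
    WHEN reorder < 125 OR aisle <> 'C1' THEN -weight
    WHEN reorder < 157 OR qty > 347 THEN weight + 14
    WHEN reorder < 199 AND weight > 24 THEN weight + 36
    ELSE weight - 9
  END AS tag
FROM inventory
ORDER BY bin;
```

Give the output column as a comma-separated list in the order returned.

bin=L14: reorder < 125 OR aisle <> 'C1' → -37
bin=L20: reorder < 110 AND aisle = 'B1' → -9
bin=L25: reorder < 65 OR aisle = 'B2' → -31
bin=L26: reorder < 125 OR aisle <> 'C1' → -46
bin=L31: reorder < 125 OR aisle <> 'C1' → -7
bin=L37: reorder < 125 OR aisle <> 'C1' → -49
bin=L42: reorder < 125 OR aisle <> 'C1' → -5
bin=L47: reorder < 65 OR aisle = 'B2' → -14
bin=L61: reorder < 65 OR aisle = 'B2' → -15
bin=L88: reorder < 65 OR aisle = 'B2' → -14
bin=L89: reorder < 125 OR aisle <> 'C1' → -46
bin=L95: reorder < 125 OR aisle <> 'C1' → -29
bin=L97: reorder < 125 OR aisle <> 'C1' → -35

-37, -9, -31, -46, -7, -49, -5, -14, -15, -14, -46, -29, -35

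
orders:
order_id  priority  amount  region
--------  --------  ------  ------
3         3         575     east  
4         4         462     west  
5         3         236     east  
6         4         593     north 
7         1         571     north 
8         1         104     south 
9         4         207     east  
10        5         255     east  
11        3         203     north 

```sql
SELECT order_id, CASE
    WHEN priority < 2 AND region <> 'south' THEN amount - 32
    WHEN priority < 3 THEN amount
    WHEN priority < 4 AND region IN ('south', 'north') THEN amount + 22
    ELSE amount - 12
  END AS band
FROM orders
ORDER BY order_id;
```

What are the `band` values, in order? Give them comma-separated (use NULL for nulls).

563, 450, 224, 581, 539, 104, 195, 243, 225

order_id=3: ELSE → 563
order_id=4: ELSE → 450
order_id=5: ELSE → 224
order_id=6: ELSE → 581
order_id=7: priority < 2 AND region <> 'south' → 539
order_id=8: priority < 3 → 104
order_id=9: ELSE → 195
order_id=10: ELSE → 243
order_id=11: priority < 4 AND region IN ('south', 'north') → 225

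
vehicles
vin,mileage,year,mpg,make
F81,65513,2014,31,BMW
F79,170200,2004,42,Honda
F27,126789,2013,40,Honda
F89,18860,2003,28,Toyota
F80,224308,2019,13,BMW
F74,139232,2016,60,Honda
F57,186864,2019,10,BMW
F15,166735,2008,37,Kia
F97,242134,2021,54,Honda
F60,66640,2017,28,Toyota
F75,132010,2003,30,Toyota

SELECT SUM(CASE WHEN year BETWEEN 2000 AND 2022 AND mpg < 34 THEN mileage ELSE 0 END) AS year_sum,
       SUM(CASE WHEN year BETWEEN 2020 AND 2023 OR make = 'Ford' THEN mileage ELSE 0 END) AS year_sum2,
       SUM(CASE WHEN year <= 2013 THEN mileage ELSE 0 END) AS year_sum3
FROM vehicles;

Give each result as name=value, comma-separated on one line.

[year_sum: year BETWEEN 2000 AND 2022 AND mpg < 34]
vin=F81: ✓ → 65513
vin=F79: ✗
vin=F27: ✗
vin=F89: ✓ → 18860
vin=F80: ✓ → 224308
vin=F74: ✗
vin=F57: ✓ → 186864
vin=F15: ✗
vin=F97: ✗
vin=F60: ✓ → 66640
vin=F75: ✓ → 132010
year_sum = 65513 + 18860 + 224308 + 186864 + 66640 + 132010 = 694195
—
[year_sum2: year BETWEEN 2020 AND 2023 OR make = 'Ford']
vin=F81: ✗
vin=F79: ✗
vin=F27: ✗
vin=F89: ✗
vin=F80: ✗
vin=F74: ✗
vin=F57: ✗
vin=F15: ✗
vin=F97: ✓ → 242134
vin=F60: ✗
vin=F75: ✗
year_sum2 = 242134
—
[year_sum3: year <= 2013]
vin=F81: ✗
vin=F79: ✓ → 170200
vin=F27: ✓ → 126789
vin=F89: ✓ → 18860
vin=F80: ✗
vin=F74: ✗
vin=F57: ✗
vin=F15: ✓ → 166735
vin=F97: ✗
vin=F60: ✗
vin=F75: ✓ → 132010
year_sum3 = 170200 + 126789 + 18860 + 166735 + 132010 = 614594

year_sum=694195, year_sum2=242134, year_sum3=614594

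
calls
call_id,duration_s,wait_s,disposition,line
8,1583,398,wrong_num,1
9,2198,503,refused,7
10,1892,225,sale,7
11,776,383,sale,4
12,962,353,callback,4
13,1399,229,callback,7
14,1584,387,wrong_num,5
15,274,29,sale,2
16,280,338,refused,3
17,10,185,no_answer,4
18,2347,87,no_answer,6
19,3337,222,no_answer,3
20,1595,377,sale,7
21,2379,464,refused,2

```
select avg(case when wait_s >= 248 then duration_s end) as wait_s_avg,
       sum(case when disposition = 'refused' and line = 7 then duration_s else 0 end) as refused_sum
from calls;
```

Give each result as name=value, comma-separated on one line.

[wait_s_avg: wait_s >= 248]
call_id=8: ✓ → 1583
call_id=9: ✓ → 2198
call_id=10: ✗
call_id=11: ✓ → 776
call_id=12: ✓ → 962
call_id=13: ✗
call_id=14: ✓ → 1584
call_id=15: ✗
call_id=16: ✓ → 280
call_id=17: ✗
call_id=18: ✗
call_id=19: ✗
call_id=20: ✓ → 1595
call_id=21: ✓ → 2379
wait_s_avg = (1583 + 2198 + 776 + 962 + 1584 + 280 + 1595 + 2379) / 8 = 1419.625
—
[refused_sum: disposition = 'refused' and line = 7]
call_id=8: ✗
call_id=9: ✓ → 2198
call_id=10: ✗
call_id=11: ✗
call_id=12: ✗
call_id=13: ✗
call_id=14: ✗
call_id=15: ✗
call_id=16: ✗
call_id=17: ✗
call_id=18: ✗
call_id=19: ✗
call_id=20: ✗
call_id=21: ✗
refused_sum = 2198

wait_s_avg=1419.625, refused_sum=2198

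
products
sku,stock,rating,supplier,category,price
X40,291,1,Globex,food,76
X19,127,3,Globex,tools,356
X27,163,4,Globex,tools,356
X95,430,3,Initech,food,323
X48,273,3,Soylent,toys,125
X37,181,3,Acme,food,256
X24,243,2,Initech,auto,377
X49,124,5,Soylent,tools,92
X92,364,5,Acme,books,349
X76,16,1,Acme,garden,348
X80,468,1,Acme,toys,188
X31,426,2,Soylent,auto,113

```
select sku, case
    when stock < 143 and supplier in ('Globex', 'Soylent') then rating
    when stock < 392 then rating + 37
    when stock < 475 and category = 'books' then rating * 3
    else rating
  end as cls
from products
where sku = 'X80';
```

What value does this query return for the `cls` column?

sku = X80: stock=468, rating=1, supplier=Acme, category=toys, price=188.
stock < 143 and supplier in ('Globex', 'Soylent') → false
stock < 392 → false
stock < 475 and category = 'books' → false
No prior WHEN matched → ELSE → 1

1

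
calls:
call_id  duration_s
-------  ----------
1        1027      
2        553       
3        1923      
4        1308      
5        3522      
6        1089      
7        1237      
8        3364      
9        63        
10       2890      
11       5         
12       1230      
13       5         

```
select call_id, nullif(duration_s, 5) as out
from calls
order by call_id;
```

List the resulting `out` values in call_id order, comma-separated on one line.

call_id=1: duration_s=1027 vs 5: differ → 1027
call_id=2: duration_s=553 vs 5: differ → 553
call_id=3: duration_s=1923 vs 5: differ → 1923
call_id=4: duration_s=1308 vs 5: differ → 1308
call_id=5: duration_s=3522 vs 5: differ → 3522
call_id=6: duration_s=1089 vs 5: differ → 1089
call_id=7: duration_s=1237 vs 5: differ → 1237
call_id=8: duration_s=3364 vs 5: differ → 3364
call_id=9: duration_s=63 vs 5: differ → 63
call_id=10: duration_s=2890 vs 5: differ → 2890
call_id=11: duration_s=5 vs 5: equal → NULL
call_id=12: duration_s=1230 vs 5: differ → 1230
call_id=13: duration_s=5 vs 5: equal → NULL

1027, 553, 1923, 1308, 3522, 1089, 1237, 3364, 63, 2890, NULL, 1230, NULL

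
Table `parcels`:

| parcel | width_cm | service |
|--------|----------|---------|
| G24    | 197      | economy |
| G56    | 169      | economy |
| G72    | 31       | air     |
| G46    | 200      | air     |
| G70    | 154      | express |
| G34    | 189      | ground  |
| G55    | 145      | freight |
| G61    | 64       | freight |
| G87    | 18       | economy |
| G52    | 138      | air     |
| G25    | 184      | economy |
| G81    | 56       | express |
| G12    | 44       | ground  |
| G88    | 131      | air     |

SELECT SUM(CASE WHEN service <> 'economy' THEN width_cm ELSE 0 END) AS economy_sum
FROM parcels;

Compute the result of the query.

parcel=G24: ✗
parcel=G56: ✗
parcel=G72: ✓ → 31
parcel=G46: ✓ → 200
parcel=G70: ✓ → 154
parcel=G34: ✓ → 189
parcel=G55: ✓ → 145
parcel=G61: ✓ → 64
parcel=G87: ✗
parcel=G52: ✓ → 138
parcel=G25: ✗
parcel=G81: ✓ → 56
parcel=G12: ✓ → 44
parcel=G88: ✓ → 131
economy_sum = 31 + 200 + 154 + 189 + 145 + 64 + 138 + 56 + 44 + 131 = 1152

1152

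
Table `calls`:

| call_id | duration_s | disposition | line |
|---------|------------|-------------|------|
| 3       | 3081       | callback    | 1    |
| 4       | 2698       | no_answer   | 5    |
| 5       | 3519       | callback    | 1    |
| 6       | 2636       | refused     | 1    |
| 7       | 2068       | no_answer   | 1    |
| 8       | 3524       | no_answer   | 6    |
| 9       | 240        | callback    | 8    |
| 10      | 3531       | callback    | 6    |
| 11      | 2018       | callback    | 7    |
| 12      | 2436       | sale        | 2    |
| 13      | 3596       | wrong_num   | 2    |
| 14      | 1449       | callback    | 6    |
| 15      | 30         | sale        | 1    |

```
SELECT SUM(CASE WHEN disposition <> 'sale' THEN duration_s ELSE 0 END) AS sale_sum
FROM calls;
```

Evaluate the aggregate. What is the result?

28360

call_id=3: ✓ → 3081
call_id=4: ✓ → 2698
call_id=5: ✓ → 3519
call_id=6: ✓ → 2636
call_id=7: ✓ → 2068
call_id=8: ✓ → 3524
call_id=9: ✓ → 240
call_id=10: ✓ → 3531
call_id=11: ✓ → 2018
call_id=12: ✗
call_id=13: ✓ → 3596
call_id=14: ✓ → 1449
call_id=15: ✗
sale_sum = 3081 + 2698 + 3519 + 2636 + 2068 + 3524 + 240 + 3531 + 2018 + 3596 + 1449 = 28360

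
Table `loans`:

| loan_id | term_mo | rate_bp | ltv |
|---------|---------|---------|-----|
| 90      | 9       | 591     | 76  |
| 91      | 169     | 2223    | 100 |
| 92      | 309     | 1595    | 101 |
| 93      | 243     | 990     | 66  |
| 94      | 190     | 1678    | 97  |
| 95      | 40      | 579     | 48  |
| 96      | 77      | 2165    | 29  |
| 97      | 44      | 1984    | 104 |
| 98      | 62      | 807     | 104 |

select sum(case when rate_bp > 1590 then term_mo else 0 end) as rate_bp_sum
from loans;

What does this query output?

789

loan_id=90: ✗
loan_id=91: ✓ → 169
loan_id=92: ✓ → 309
loan_id=93: ✗
loan_id=94: ✓ → 190
loan_id=95: ✗
loan_id=96: ✓ → 77
loan_id=97: ✓ → 44
loan_id=98: ✗
rate_bp_sum = 169 + 309 + 190 + 77 + 44 = 789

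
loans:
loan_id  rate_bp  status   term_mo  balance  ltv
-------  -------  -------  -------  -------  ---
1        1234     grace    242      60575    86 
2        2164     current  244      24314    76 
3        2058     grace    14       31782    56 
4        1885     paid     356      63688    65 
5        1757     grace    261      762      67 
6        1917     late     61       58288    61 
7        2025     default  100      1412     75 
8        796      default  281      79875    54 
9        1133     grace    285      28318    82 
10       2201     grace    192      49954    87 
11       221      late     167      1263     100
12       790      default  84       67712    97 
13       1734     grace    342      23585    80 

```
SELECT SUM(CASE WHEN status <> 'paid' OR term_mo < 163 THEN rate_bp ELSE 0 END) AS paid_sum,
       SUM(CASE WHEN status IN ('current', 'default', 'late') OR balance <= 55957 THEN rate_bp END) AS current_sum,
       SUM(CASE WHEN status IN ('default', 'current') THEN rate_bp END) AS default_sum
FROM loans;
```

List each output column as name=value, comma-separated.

[paid_sum: status <> 'paid' OR term_mo < 163]
loan_id=1: ✓ → 1234
loan_id=2: ✓ → 2164
loan_id=3: ✓ → 2058
loan_id=4: ✗
loan_id=5: ✓ → 1757
loan_id=6: ✓ → 1917
loan_id=7: ✓ → 2025
loan_id=8: ✓ → 796
loan_id=9: ✓ → 1133
loan_id=10: ✓ → 2201
loan_id=11: ✓ → 221
loan_id=12: ✓ → 790
loan_id=13: ✓ → 1734
paid_sum = 1234 + 2164 + 2058 + 1757 + 1917 + 2025 + 796 + 1133 + 2201 + 221 + 790 + 1734 = 18030
—
[current_sum: status IN ('current', 'default', 'late') OR balance <= 55957]
loan_id=1: ✗
loan_id=2: ✓ → 2164
loan_id=3: ✓ → 2058
loan_id=4: ✗
loan_id=5: ✓ → 1757
loan_id=6: ✓ → 1917
loan_id=7: ✓ → 2025
loan_id=8: ✓ → 796
loan_id=9: ✓ → 1133
loan_id=10: ✓ → 2201
loan_id=11: ✓ → 221
loan_id=12: ✓ → 790
loan_id=13: ✓ → 1734
current_sum = 2164 + 2058 + 1757 + 1917 + 2025 + 796 + 1133 + 2201 + 221 + 790 + 1734 = 16796
—
[default_sum: status IN ('default', 'current')]
loan_id=1: ✗
loan_id=2: ✓ → 2164
loan_id=3: ✗
loan_id=4: ✗
loan_id=5: ✗
loan_id=6: ✗
loan_id=7: ✓ → 2025
loan_id=8: ✓ → 796
loan_id=9: ✗
loan_id=10: ✗
loan_id=11: ✗
loan_id=12: ✓ → 790
loan_id=13: ✗
default_sum = 2164 + 2025 + 796 + 790 = 5775

paid_sum=18030, current_sum=16796, default_sum=5775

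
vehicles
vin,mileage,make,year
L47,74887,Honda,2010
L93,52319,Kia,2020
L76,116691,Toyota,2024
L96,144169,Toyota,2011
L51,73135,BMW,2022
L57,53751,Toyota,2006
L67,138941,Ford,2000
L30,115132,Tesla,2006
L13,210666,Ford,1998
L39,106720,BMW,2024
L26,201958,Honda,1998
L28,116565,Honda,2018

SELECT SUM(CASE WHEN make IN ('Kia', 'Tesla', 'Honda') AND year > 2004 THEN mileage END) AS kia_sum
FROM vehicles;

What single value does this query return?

vin=L47: ✓ → 74887
vin=L93: ✓ → 52319
vin=L76: ✗
vin=L96: ✗
vin=L51: ✗
vin=L57: ✗
vin=L67: ✗
vin=L30: ✓ → 115132
vin=L13: ✗
vin=L39: ✗
vin=L26: ✗
vin=L28: ✓ → 116565
kia_sum = 74887 + 52319 + 115132 + 116565 = 358903

358903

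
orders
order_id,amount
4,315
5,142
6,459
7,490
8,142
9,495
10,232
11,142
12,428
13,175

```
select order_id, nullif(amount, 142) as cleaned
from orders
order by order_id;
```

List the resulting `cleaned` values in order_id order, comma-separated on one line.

315, NULL, 459, 490, NULL, 495, 232, NULL, 428, 175

order_id=4: amount=315 vs 142: differ → 315
order_id=5: amount=142 vs 142: equal → NULL
order_id=6: amount=459 vs 142: differ → 459
order_id=7: amount=490 vs 142: differ → 490
order_id=8: amount=142 vs 142: equal → NULL
order_id=9: amount=495 vs 142: differ → 495
order_id=10: amount=232 vs 142: differ → 232
order_id=11: amount=142 vs 142: equal → NULL
order_id=12: amount=428 vs 142: differ → 428
order_id=13: amount=175 vs 142: differ → 175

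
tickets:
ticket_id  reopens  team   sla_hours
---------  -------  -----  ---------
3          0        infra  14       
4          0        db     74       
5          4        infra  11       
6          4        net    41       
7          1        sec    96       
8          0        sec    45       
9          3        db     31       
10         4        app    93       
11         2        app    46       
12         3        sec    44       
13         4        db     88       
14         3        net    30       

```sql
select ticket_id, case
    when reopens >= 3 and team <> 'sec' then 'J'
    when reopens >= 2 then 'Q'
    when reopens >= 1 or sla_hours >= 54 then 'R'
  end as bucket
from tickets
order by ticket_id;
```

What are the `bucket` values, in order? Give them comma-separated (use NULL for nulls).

ticket_id=3: (no match → NULL) → NULL
ticket_id=4: reopens >= 1 or sla_hours >= 54 → R
ticket_id=5: reopens >= 3 and team <> 'sec' → J
ticket_id=6: reopens >= 3 and team <> 'sec' → J
ticket_id=7: reopens >= 1 or sla_hours >= 54 → R
ticket_id=8: (no match → NULL) → NULL
ticket_id=9: reopens >= 3 and team <> 'sec' → J
ticket_id=10: reopens >= 3 and team <> 'sec' → J
ticket_id=11: reopens >= 2 → Q
ticket_id=12: reopens >= 2 → Q
ticket_id=13: reopens >= 3 and team <> 'sec' → J
ticket_id=14: reopens >= 3 and team <> 'sec' → J

NULL, R, J, J, R, NULL, J, J, Q, Q, J, J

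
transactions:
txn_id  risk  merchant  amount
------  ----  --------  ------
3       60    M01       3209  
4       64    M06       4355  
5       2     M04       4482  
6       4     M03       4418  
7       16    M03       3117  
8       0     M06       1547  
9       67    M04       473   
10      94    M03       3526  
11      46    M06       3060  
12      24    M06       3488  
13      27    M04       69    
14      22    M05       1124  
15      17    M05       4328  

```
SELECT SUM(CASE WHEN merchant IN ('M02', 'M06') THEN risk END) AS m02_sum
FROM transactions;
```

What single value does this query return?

txn_id=3: ✗
txn_id=4: ✓ → 64
txn_id=5: ✗
txn_id=6: ✗
txn_id=7: ✗
txn_id=8: ✓ → 0
txn_id=9: ✗
txn_id=10: ✗
txn_id=11: ✓ → 46
txn_id=12: ✓ → 24
txn_id=13: ✗
txn_id=14: ✗
txn_id=15: ✗
m02_sum = 64 + 46 + 24 = 134

134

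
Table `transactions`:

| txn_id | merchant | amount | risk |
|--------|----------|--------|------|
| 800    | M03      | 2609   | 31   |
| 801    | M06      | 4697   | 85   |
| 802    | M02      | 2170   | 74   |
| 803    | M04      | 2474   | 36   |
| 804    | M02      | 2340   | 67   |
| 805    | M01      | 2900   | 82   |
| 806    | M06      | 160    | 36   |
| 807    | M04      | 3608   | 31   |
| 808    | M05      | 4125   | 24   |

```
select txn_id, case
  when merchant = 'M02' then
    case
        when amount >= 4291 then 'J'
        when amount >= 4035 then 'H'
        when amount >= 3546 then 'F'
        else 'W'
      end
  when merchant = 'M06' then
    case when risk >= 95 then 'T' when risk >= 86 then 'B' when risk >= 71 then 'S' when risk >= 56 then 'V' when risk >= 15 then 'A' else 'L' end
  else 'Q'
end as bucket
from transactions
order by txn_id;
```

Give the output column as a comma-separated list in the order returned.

txn_id=800: merchant='M03' → outer ELSE → Q
txn_id=801: merchant='M06' → inner[risk >= 71] → S
txn_id=802: merchant='M02' → inner[ELSE] → W
txn_id=803: merchant='M04' → outer ELSE → Q
txn_id=804: merchant='M02' → inner[ELSE] → W
txn_id=805: merchant='M01' → outer ELSE → Q
txn_id=806: merchant='M06' → inner[risk >= 15] → A
txn_id=807: merchant='M04' → outer ELSE → Q
txn_id=808: merchant='M05' → outer ELSE → Q

Q, S, W, Q, W, Q, A, Q, Q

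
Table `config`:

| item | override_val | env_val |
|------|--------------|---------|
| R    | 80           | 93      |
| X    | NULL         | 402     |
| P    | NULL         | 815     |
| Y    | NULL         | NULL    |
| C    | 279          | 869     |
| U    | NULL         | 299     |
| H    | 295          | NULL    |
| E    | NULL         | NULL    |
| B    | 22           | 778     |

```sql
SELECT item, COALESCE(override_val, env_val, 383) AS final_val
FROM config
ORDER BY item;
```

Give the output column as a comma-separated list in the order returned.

22, 279, 383, 295, 815, 80, 299, 402, 383

item=B: override_val=22 → 22
item=C: override_val=279 → 279
item=E: override_val=NULL, env_val=NULL, → literal 383 → 383
item=H: override_val=295 → 295
item=P: override_val=NULL, env_val=815 → 815
item=R: override_val=80 → 80
item=U: override_val=NULL, env_val=299 → 299
item=X: override_val=NULL, env_val=402 → 402
item=Y: override_val=NULL, env_val=NULL, → literal 383 → 383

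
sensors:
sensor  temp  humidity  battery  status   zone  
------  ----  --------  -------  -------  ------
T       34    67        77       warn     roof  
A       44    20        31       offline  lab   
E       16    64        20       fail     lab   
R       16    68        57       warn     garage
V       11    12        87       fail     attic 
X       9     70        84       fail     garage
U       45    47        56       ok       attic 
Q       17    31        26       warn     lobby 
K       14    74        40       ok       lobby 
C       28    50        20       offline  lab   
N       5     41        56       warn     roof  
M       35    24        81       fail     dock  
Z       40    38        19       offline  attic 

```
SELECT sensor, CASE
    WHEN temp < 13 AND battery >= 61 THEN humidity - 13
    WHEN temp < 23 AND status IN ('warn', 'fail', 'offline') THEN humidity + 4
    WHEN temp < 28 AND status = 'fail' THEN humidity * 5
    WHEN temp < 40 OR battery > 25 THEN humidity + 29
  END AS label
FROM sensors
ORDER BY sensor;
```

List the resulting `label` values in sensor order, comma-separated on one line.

sensor=A: temp < 40 OR battery > 25 → 49
sensor=C: temp < 40 OR battery > 25 → 79
sensor=E: temp < 23 AND status IN ('warn', 'fail', 'offline') → 68
sensor=K: temp < 40 OR battery > 25 → 103
sensor=M: temp < 40 OR battery > 25 → 53
sensor=N: temp < 23 AND status IN ('warn', 'fail', 'offline') → 45
sensor=Q: temp < 23 AND status IN ('warn', 'fail', 'offline') → 35
sensor=R: temp < 23 AND status IN ('warn', 'fail', 'offline') → 72
sensor=T: temp < 40 OR battery > 25 → 96
sensor=U: temp < 40 OR battery > 25 → 76
sensor=V: temp < 13 AND battery >= 61 → -1
sensor=X: temp < 13 AND battery >= 61 → 57
sensor=Z: (no match → NULL) → NULL

49, 79, 68, 103, 53, 45, 35, 72, 96, 76, -1, 57, NULL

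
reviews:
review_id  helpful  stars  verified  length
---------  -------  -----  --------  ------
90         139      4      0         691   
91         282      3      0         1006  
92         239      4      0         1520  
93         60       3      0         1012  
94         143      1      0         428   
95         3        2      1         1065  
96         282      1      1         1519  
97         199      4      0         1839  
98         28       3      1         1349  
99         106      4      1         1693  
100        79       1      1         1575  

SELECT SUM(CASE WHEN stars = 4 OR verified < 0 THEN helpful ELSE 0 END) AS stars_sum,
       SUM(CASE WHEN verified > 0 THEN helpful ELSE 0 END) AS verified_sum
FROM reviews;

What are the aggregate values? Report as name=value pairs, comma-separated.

[stars_sum: stars = 4 OR verified < 0]
review_id=90: ✓ → 139
review_id=91: ✗
review_id=92: ✓ → 239
review_id=93: ✗
review_id=94: ✗
review_id=95: ✗
review_id=96: ✗
review_id=97: ✓ → 199
review_id=98: ✗
review_id=99: ✓ → 106
review_id=100: ✗
stars_sum = 139 + 239 + 199 + 106 = 683
—
[verified_sum: verified > 0]
review_id=90: ✗
review_id=91: ✗
review_id=92: ✗
review_id=93: ✗
review_id=94: ✗
review_id=95: ✓ → 3
review_id=96: ✓ → 282
review_id=97: ✗
review_id=98: ✓ → 28
review_id=99: ✓ → 106
review_id=100: ✓ → 79
verified_sum = 3 + 282 + 28 + 106 + 79 = 498

stars_sum=683, verified_sum=498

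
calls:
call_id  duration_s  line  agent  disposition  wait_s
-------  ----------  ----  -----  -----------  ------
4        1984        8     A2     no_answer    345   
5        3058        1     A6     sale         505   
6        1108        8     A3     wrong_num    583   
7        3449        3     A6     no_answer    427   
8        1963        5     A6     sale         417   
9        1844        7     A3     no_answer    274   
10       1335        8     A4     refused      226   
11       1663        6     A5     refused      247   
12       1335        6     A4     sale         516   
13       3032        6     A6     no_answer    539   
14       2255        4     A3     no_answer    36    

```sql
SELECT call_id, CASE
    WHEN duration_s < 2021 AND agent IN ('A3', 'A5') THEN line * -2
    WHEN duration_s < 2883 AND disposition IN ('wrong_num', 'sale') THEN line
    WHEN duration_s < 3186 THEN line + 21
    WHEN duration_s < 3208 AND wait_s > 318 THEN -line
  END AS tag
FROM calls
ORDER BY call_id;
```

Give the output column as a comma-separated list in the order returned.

29, 22, -16, NULL, 5, -14, 29, -12, 6, 27, 25

call_id=4: duration_s < 3186 → 29
call_id=5: duration_s < 3186 → 22
call_id=6: duration_s < 2021 AND agent IN ('A3', 'A5') → -16
call_id=7: (no match → NULL) → NULL
call_id=8: duration_s < 2883 AND disposition IN ('wrong_num', 'sale') → 5
call_id=9: duration_s < 2021 AND agent IN ('A3', 'A5') → -14
call_id=10: duration_s < 3186 → 29
call_id=11: duration_s < 2021 AND agent IN ('A3', 'A5') → -12
call_id=12: duration_s < 2883 AND disposition IN ('wrong_num', 'sale') → 6
call_id=13: duration_s < 3186 → 27
call_id=14: duration_s < 3186 → 25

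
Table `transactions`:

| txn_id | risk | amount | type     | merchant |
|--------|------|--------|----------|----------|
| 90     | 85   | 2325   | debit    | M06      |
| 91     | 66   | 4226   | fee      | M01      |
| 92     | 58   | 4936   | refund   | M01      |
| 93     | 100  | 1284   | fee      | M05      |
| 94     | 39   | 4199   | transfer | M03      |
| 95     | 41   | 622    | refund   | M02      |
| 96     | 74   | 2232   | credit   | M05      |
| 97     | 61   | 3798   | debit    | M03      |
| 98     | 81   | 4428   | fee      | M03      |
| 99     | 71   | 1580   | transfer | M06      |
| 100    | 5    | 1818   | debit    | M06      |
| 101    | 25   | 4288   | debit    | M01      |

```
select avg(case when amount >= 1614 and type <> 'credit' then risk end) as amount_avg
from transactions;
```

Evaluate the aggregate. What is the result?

txn_id=90: ✓ → 85
txn_id=91: ✓ → 66
txn_id=92: ✓ → 58
txn_id=93: ✗
txn_id=94: ✓ → 39
txn_id=95: ✗
txn_id=96: ✗
txn_id=97: ✓ → 61
txn_id=98: ✓ → 81
txn_id=99: ✗
txn_id=100: ✓ → 5
txn_id=101: ✓ → 25
amount_avg = (85 + 66 + 58 + 39 + 61 + 81 + 5 + 25) / 8 = 52.5

52.5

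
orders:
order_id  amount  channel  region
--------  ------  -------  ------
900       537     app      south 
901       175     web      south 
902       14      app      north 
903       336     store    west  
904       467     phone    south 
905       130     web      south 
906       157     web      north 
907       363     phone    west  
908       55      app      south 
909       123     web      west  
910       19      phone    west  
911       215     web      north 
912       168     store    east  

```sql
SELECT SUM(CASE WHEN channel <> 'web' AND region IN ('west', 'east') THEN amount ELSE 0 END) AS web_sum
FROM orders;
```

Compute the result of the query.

886

order_id=900: ✗
order_id=901: ✗
order_id=902: ✗
order_id=903: ✓ → 336
order_id=904: ✗
order_id=905: ✗
order_id=906: ✗
order_id=907: ✓ → 363
order_id=908: ✗
order_id=909: ✗
order_id=910: ✓ → 19
order_id=911: ✗
order_id=912: ✓ → 168
web_sum = 336 + 363 + 19 + 168 = 886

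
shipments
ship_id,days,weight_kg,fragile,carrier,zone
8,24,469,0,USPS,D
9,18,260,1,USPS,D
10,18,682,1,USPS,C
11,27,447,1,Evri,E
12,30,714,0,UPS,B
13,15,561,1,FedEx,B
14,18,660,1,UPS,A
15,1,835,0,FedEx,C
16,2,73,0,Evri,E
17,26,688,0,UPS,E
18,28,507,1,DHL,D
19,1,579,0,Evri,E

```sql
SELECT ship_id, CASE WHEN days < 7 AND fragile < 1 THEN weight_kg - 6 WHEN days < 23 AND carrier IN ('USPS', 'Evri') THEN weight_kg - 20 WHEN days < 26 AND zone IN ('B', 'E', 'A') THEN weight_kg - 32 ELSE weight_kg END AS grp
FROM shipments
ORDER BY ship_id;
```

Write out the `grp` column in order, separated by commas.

ship_id=8: ELSE → 469
ship_id=9: days < 23 AND carrier IN ('USPS', 'Evri') → 240
ship_id=10: days < 23 AND carrier IN ('USPS', 'Evri') → 662
ship_id=11: ELSE → 447
ship_id=12: ELSE → 714
ship_id=13: days < 26 AND zone IN ('B', 'E', 'A') → 529
ship_id=14: days < 26 AND zone IN ('B', 'E', 'A') → 628
ship_id=15: days < 7 AND fragile < 1 → 829
ship_id=16: days < 7 AND fragile < 1 → 67
ship_id=17: ELSE → 688
ship_id=18: ELSE → 507
ship_id=19: days < 7 AND fragile < 1 → 573

469, 240, 662, 447, 714, 529, 628, 829, 67, 688, 507, 573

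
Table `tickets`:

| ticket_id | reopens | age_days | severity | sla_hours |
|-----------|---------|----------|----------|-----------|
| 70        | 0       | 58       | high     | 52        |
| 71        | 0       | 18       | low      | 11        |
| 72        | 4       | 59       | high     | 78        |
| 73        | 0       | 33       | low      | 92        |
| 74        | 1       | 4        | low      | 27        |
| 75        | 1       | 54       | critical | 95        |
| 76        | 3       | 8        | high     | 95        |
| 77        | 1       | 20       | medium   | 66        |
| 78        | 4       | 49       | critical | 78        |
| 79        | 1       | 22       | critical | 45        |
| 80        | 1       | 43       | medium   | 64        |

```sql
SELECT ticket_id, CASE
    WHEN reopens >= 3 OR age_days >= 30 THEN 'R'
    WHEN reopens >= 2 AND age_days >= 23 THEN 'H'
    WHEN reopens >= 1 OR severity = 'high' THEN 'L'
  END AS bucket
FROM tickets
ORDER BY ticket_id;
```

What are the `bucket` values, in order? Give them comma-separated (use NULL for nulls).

R, NULL, R, R, L, R, R, L, R, L, R

ticket_id=70: reopens >= 3 OR age_days >= 30 → R
ticket_id=71: (no match → NULL) → NULL
ticket_id=72: reopens >= 3 OR age_days >= 30 → R
ticket_id=73: reopens >= 3 OR age_days >= 30 → R
ticket_id=74: reopens >= 1 OR severity = 'high' → L
ticket_id=75: reopens >= 3 OR age_days >= 30 → R
ticket_id=76: reopens >= 3 OR age_days >= 30 → R
ticket_id=77: reopens >= 1 OR severity = 'high' → L
ticket_id=78: reopens >= 3 OR age_days >= 30 → R
ticket_id=79: reopens >= 1 OR severity = 'high' → L
ticket_id=80: reopens >= 3 OR age_days >= 30 → R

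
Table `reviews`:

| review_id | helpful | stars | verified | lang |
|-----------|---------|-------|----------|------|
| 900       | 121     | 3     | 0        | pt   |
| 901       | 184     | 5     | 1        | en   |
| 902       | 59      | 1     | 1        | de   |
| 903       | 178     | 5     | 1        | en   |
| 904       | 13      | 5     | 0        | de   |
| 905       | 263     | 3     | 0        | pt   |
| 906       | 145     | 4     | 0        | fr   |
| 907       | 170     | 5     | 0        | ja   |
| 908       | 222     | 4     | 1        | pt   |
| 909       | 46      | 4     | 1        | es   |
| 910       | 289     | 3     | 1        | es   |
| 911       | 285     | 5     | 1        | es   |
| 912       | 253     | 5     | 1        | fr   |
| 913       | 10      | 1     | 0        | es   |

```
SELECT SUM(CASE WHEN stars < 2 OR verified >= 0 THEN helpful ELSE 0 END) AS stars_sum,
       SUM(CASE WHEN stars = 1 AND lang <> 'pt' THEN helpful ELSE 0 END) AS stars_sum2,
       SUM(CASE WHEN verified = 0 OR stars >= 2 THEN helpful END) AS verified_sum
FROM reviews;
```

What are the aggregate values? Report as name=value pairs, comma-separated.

stars_sum=2238, stars_sum2=69, verified_sum=2179

[stars_sum: stars < 2 OR verified >= 0]
review_id=900: ✓ → 121
review_id=901: ✓ → 184
review_id=902: ✓ → 59
review_id=903: ✓ → 178
review_id=904: ✓ → 13
review_id=905: ✓ → 263
review_id=906: ✓ → 145
review_id=907: ✓ → 170
review_id=908: ✓ → 222
review_id=909: ✓ → 46
review_id=910: ✓ → 289
review_id=911: ✓ → 285
review_id=912: ✓ → 253
review_id=913: ✓ → 10
stars_sum = 121 + 184 + 59 + 178 + 13 + 263 + 145 + 170 + 222 + 46 + 289 + 285 + 253 + 10 = 2238
—
[stars_sum2: stars = 1 AND lang <> 'pt']
review_id=900: ✗
review_id=901: ✗
review_id=902: ✓ → 59
review_id=903: ✗
review_id=904: ✗
review_id=905: ✗
review_id=906: ✗
review_id=907: ✗
review_id=908: ✗
review_id=909: ✗
review_id=910: ✗
review_id=911: ✗
review_id=912: ✗
review_id=913: ✓ → 10
stars_sum2 = 59 + 10 = 69
—
[verified_sum: verified = 0 OR stars >= 2]
review_id=900: ✓ → 121
review_id=901: ✓ → 184
review_id=902: ✗
review_id=903: ✓ → 178
review_id=904: ✓ → 13
review_id=905: ✓ → 263
review_id=906: ✓ → 145
review_id=907: ✓ → 170
review_id=908: ✓ → 222
review_id=909: ✓ → 46
review_id=910: ✓ → 289
review_id=911: ✓ → 285
review_id=912: ✓ → 253
review_id=913: ✓ → 10
verified_sum = 121 + 184 + 178 + 13 + 263 + 145 + 170 + 222 + 46 + 289 + 285 + 253 + 10 = 2179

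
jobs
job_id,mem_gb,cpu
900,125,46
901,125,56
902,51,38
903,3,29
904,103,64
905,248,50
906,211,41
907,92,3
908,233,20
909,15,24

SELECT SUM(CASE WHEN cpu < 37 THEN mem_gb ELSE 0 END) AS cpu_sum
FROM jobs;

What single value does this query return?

343

job_id=900: ✗
job_id=901: ✗
job_id=902: ✗
job_id=903: ✓ → 3
job_id=904: ✗
job_id=905: ✗
job_id=906: ✗
job_id=907: ✓ → 92
job_id=908: ✓ → 233
job_id=909: ✓ → 15
cpu_sum = 3 + 92 + 233 + 15 = 343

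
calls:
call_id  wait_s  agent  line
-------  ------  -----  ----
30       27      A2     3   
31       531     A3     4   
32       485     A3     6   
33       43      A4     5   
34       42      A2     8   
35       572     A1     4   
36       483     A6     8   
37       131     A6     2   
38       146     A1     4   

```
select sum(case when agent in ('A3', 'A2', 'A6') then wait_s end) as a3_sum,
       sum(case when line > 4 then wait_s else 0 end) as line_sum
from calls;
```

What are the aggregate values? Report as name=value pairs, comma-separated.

[a3_sum: agent in ('A3', 'A2', 'A6')]
call_id=30: ✓ → 27
call_id=31: ✓ → 531
call_id=32: ✓ → 485
call_id=33: ✗
call_id=34: ✓ → 42
call_id=35: ✗
call_id=36: ✓ → 483
call_id=37: ✓ → 131
call_id=38: ✗
a3_sum = 27 + 531 + 485 + 42 + 483 + 131 = 1699
—
[line_sum: line > 4]
call_id=30: ✗
call_id=31: ✗
call_id=32: ✓ → 485
call_id=33: ✓ → 43
call_id=34: ✓ → 42
call_id=35: ✗
call_id=36: ✓ → 483
call_id=37: ✗
call_id=38: ✗
line_sum = 485 + 43 + 42 + 483 = 1053

a3_sum=1699, line_sum=1053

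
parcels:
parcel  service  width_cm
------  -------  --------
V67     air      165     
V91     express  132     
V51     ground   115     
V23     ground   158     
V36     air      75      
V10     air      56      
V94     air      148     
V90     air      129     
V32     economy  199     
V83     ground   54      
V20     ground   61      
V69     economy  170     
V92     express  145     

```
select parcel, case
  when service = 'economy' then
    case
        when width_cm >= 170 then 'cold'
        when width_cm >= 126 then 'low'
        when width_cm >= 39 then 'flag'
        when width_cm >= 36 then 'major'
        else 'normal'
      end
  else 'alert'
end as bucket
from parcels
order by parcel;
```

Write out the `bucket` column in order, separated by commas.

alert, alert, alert, cold, alert, alert, alert, cold, alert, alert, alert, alert, alert

parcel=V10: service='air' → outer ELSE → alert
parcel=V20: service='ground' → outer ELSE → alert
parcel=V23: service='ground' → outer ELSE → alert
parcel=V32: service='economy' → inner[width_cm >= 170] → cold
parcel=V36: service='air' → outer ELSE → alert
parcel=V51: service='ground' → outer ELSE → alert
parcel=V67: service='air' → outer ELSE → alert
parcel=V69: service='economy' → inner[width_cm >= 170] → cold
parcel=V83: service='ground' → outer ELSE → alert
parcel=V90: service='air' → outer ELSE → alert
parcel=V91: service='express' → outer ELSE → alert
parcel=V92: service='express' → outer ELSE → alert
parcel=V94: service='air' → outer ELSE → alert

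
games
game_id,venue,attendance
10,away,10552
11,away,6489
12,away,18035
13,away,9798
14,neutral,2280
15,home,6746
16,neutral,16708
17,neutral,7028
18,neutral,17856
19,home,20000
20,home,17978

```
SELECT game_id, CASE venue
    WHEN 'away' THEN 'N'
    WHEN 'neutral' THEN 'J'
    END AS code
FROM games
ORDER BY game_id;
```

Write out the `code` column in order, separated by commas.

game_id=10: venue='away' → N
game_id=11: venue='away' → N
game_id=12: venue='away' → N
game_id=13: venue='away' → N
game_id=14: venue='neutral' → J
game_id=15: (no match → NULL) → NULL
game_id=16: venue='neutral' → J
game_id=17: venue='neutral' → J
game_id=18: venue='neutral' → J
game_id=19: (no match → NULL) → NULL
game_id=20: (no match → NULL) → NULL

N, N, N, N, J, NULL, J, J, J, NULL, NULL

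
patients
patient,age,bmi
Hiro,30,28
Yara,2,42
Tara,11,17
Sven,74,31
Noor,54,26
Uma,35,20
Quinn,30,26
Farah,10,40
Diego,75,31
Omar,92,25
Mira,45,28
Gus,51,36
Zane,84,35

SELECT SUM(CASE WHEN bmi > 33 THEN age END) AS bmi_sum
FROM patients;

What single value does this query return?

147

patient=Hiro: ✗
patient=Yara: ✓ → 2
patient=Tara: ✗
patient=Sven: ✗
patient=Noor: ✗
patient=Uma: ✗
patient=Quinn: ✗
patient=Farah: ✓ → 10
patient=Diego: ✗
patient=Omar: ✗
patient=Mira: ✗
patient=Gus: ✓ → 51
patient=Zane: ✓ → 84
bmi_sum = 2 + 10 + 51 + 84 = 147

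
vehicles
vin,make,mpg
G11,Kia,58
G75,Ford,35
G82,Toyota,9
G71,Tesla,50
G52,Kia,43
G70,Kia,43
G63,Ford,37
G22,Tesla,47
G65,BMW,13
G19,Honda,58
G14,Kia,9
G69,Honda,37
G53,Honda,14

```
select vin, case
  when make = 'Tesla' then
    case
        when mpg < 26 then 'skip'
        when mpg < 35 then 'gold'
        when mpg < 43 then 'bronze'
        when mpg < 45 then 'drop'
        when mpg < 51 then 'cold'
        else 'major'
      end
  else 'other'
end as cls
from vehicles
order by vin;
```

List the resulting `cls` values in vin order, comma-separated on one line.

other, other, other, cold, other, other, other, other, other, other, cold, other, other

vin=G11: make='Kia' → outer ELSE → other
vin=G14: make='Kia' → outer ELSE → other
vin=G19: make='Honda' → outer ELSE → other
vin=G22: make='Tesla' → inner[mpg < 51] → cold
vin=G52: make='Kia' → outer ELSE → other
vin=G53: make='Honda' → outer ELSE → other
vin=G63: make='Ford' → outer ELSE → other
vin=G65: make='BMW' → outer ELSE → other
vin=G69: make='Honda' → outer ELSE → other
vin=G70: make='Kia' → outer ELSE → other
vin=G71: make='Tesla' → inner[mpg < 51] → cold
vin=G75: make='Ford' → outer ELSE → other
vin=G82: make='Toyota' → outer ELSE → other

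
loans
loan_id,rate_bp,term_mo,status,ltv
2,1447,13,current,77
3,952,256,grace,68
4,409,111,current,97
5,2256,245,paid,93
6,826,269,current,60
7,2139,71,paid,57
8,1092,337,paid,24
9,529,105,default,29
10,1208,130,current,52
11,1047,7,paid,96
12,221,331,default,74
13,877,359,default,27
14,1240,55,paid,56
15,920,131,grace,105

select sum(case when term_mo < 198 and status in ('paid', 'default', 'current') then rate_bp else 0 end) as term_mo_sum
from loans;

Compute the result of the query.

loan_id=2: ✓ → 1447
loan_id=3: ✗
loan_id=4: ✓ → 409
loan_id=5: ✗
loan_id=6: ✗
loan_id=7: ✓ → 2139
loan_id=8: ✗
loan_id=9: ✓ → 529
loan_id=10: ✓ → 1208
loan_id=11: ✓ → 1047
loan_id=12: ✗
loan_id=13: ✗
loan_id=14: ✓ → 1240
loan_id=15: ✗
term_mo_sum = 1447 + 409 + 2139 + 529 + 1208 + 1047 + 1240 = 8019

8019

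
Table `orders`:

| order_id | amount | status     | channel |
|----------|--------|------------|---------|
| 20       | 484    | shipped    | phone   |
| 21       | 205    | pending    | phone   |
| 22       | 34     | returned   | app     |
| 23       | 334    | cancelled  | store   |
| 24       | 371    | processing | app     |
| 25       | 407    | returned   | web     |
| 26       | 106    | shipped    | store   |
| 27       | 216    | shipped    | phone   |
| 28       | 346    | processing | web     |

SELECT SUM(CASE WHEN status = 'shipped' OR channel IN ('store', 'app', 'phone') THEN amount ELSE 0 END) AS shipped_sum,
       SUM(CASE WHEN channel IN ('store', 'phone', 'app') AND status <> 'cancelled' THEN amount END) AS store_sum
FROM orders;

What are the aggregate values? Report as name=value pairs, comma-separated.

[shipped_sum: status = 'shipped' OR channel IN ('store', 'app', 'phone')]
order_id=20: ✓ → 484
order_id=21: ✓ → 205
order_id=22: ✓ → 34
order_id=23: ✓ → 334
order_id=24: ✓ → 371
order_id=25: ✗
order_id=26: ✓ → 106
order_id=27: ✓ → 216
order_id=28: ✗
shipped_sum = 484 + 205 + 34 + 334 + 371 + 106 + 216 = 1750
—
[store_sum: channel IN ('store', 'phone', 'app') AND status <> 'cancelled']
order_id=20: ✓ → 484
order_id=21: ✓ → 205
order_id=22: ✓ → 34
order_id=23: ✗
order_id=24: ✓ → 371
order_id=25: ✗
order_id=26: ✓ → 106
order_id=27: ✓ → 216
order_id=28: ✗
store_sum = 484 + 205 + 34 + 371 + 106 + 216 = 1416

shipped_sum=1750, store_sum=1416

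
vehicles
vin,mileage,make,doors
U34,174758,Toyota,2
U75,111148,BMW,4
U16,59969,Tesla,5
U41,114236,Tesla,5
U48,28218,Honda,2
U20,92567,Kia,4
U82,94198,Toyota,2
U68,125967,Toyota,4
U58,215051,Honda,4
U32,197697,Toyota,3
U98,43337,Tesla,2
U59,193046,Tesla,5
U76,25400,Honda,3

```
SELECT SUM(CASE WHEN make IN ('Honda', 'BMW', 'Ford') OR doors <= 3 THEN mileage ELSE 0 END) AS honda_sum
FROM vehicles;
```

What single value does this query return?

vin=U34: ✓ → 174758
vin=U75: ✓ → 111148
vin=U16: ✗
vin=U41: ✗
vin=U48: ✓ → 28218
vin=U20: ✗
vin=U82: ✓ → 94198
vin=U68: ✗
vin=U58: ✓ → 215051
vin=U32: ✓ → 197697
vin=U98: ✓ → 43337
vin=U59: ✗
vin=U76: ✓ → 25400
honda_sum = 174758 + 111148 + 28218 + 94198 + 215051 + 197697 + 43337 + 25400 = 889807

889807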